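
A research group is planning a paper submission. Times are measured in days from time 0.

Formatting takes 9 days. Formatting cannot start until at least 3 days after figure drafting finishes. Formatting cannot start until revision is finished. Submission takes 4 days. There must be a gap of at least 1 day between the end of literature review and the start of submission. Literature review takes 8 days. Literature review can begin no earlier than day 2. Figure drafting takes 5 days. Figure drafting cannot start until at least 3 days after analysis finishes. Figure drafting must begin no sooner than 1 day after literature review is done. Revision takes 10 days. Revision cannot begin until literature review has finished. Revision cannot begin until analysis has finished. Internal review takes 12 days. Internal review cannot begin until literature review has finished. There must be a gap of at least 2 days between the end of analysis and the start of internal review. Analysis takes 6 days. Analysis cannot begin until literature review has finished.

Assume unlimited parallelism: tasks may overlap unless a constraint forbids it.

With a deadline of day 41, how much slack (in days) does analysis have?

5

After its own release at day 2, literature review can start at day 2 and finishes at day 10.
Analysis cannot begin until literature review (finishes day 10). It runs from day 10 to 10 + 6 = day 16.

Working backward from the deadline:
Nothing follows formatting; the deadline of day 41 is its only limit. It must start by 41 − 9 = day 32.
Since formatting (must start by day 32, minus 3-day gap → day 29) depends on it, figure drafting must finish by day 29. Backing off its 5-day duration gives a latest start of day 24.
Nothing follows internal review; the deadline of day 41 is its only limit. It must start by 41 − 12 = day 29.
Since formatting (must start by day 32) depends on it, revision must finish by day 32. Backing off its 10-day duration gives a latest start of day 22.
For analysis: figure drafting (must start by day 24, minus 3-day gap → day 21); internal review (must start by day 29, minus 2-day gap → day 27); revision (must start by day 22). The most restrictive is day 21; with a 6-day duration, analysis must start by day 15.
So analysis can start as early as day 10 and as late as day 15, giving 15 − 10 = 5 days of slack.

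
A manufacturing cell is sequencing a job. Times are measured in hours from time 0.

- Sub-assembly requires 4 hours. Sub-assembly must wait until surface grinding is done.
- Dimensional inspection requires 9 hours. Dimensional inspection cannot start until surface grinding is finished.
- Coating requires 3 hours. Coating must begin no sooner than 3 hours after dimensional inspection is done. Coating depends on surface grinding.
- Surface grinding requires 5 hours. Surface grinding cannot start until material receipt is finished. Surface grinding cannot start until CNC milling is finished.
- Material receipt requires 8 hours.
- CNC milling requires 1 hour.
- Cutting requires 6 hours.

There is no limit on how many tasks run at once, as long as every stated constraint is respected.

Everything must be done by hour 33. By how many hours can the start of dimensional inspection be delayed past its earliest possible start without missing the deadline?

CNC milling can start immediately at hour 0; it finishes at hour 1.
Material receipt has no prerequisites, so it starts at hour 0 and finishes at hour 8.
Surface grinding has to wait for material receipt (finishes hour 8); CNC milling (finishes hour 1). The latest of these is hour 8, so surface grinding runs hour 8 to 8 + 5 = hour 13.
After surface grinding (finishes hour 13), dimensional inspection can start at hour 13 and finishes at hour 22.

Working backward from the deadline:
Coating has no dependents, so it just needs to finish by hour 33. Starting by 33 − 3 = hour 30 achieves that.
Dimensional inspection must finish before coating (must start by hour 30, minus 3-hour gap → hour 27). With a 9-hour duration, dimensional inspection must start by 27 − 9 = hour 18.
So dimensional inspection can start as early as hour 13 and as late as hour 18, giving 18 − 13 = 5 hours of slack.

5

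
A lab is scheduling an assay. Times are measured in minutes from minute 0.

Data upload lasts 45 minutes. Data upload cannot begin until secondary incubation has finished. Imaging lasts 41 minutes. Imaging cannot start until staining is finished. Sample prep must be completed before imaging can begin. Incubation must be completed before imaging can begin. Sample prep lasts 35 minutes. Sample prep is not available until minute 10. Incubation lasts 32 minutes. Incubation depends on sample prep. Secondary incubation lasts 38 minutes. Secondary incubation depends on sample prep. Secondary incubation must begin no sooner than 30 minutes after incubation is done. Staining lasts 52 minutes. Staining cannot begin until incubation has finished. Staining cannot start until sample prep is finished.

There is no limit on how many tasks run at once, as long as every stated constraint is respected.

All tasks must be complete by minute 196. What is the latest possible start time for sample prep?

To finish by minute 196, imaging (duration 41) must start no later than minute 155.
Since imaging (must start by minute 155) depends on it, staining must finish by minute 155. Backing off its 52-minute duration gives a latest start of minute 103.
To finish by minute 196, data upload (duration 45) must start no later than minute 151.
Secondary incubation has to be done before data upload (must start by minute 151). That means finishing by minute 151, i.e. starting by 151 − 38 = minute 113.
For incubation: staining (must start by minute 103); secondary incubation (must start by minute 113, minus 30-minute gap → minute 83); imaging (must start by minute 155). The most restrictive is minute 83; with a 32-minute duration, incubation must start by minute 51.
Sample prep must finish in time for incubation (must start by minute 51); staining (must start by minute 103); secondary incubation (must start by minute 113); imaging (must start by minute 155). The tightest is minute 51, so sample prep must start by 51 − 35 = minute 16.

16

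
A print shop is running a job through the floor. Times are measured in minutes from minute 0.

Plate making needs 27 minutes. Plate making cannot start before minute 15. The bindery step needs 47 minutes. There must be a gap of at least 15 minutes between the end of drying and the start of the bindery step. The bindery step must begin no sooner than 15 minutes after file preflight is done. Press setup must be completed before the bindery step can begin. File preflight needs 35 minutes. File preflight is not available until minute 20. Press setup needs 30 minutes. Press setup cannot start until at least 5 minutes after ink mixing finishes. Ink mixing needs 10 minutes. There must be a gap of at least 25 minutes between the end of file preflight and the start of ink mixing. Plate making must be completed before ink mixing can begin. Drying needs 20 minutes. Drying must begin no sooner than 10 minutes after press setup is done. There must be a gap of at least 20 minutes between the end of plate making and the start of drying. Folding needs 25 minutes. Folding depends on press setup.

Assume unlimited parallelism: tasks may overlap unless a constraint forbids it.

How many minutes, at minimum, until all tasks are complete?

217

After its own release at minute 15, plate making can start at minute 15 and finishes at minute 42.
After its own release at minute 20, file preflight can start at minute 20 and finishes at minute 55.
Ink mixing needs all of file preflight (finishes minute 55, plus 25-minute gap → minute 80); plate making (finishes minute 42). That puts its earliest start at minute 80; it finishes at 80 + 10 = minute 90.
Press setup cannot begin until ink mixing (finishes minute 90, plus 5-minute gap → minute 95). It runs from minute 95 to 95 + 30 = minute 125.
Folding cannot begin until press setup (finishes minute 125). It runs from minute 125 to 125 + 25 = minute 150.
For drying: press setup (finishes minute 125, plus 10-minute gap → minute 135); plate making (finishes minute 42, plus 20-minute gap → minute 62). Taking the maximum gives a start of minute 135, and it finishes at 135 + 20 = minute 155.
For the bindery step: drying (finishes minute 155, plus 15-minute gap → minute 170); file preflight (finishes minute 55, plus 15-minute gap → minute 70); press setup (finishes minute 125). Taking the maximum gives a start of minute 170, and it finishes at 170 + 47 = minute 217.
All tasks are finished once the last one completes. Finish times: File preflight at 55, Plate making at 42, Ink mixing at 90, Press setup at 125, Drying at 155, Folding at 150, The bindery step at 217. The latest is minute 217.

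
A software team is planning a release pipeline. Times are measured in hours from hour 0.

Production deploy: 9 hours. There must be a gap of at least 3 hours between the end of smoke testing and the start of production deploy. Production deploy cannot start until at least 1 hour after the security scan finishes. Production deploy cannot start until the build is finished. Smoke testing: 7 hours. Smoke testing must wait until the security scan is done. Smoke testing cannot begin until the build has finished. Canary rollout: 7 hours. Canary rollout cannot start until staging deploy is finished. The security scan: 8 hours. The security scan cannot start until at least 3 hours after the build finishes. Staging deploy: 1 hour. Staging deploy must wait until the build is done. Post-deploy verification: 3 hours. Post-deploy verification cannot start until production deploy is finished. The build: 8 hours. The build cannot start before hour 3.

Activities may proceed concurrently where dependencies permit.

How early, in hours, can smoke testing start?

22

The build cannot begin until its own release at hour 3. It runs from hour 3 to 3 + 8 = hour 11.
The security scan cannot begin until the build (finishes hour 11, plus 3-hour gap → hour 14). It runs from hour 14 to 14 + 8 = hour 22.
Smoke testing waits on the security scan (finishes hour 22); the build (finishes hour 11). The latest of these is hour 22, which is the earliest smoke testing can start.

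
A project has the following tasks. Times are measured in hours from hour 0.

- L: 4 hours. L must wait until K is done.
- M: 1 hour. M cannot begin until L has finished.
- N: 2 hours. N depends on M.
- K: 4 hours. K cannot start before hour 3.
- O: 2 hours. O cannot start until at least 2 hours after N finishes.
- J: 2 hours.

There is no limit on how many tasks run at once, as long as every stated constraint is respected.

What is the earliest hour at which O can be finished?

K waits on its own release at hour 3, so it starts at hour 3 and finishes at 3 + 4 = hour 7.
After K (finishes hour 7), L can start at hour 7 and finishes at hour 11.
M waits on L (finishes hour 11), so it starts at hour 11 and finishes at 11 + 1 = hour 12.
After M (finishes hour 12), N can start at hour 12 and finishes at hour 14.
After N (finishes hour 14, plus 2-hour gap → hour 16), O can start at hour 16 and finishes at hour 18.

18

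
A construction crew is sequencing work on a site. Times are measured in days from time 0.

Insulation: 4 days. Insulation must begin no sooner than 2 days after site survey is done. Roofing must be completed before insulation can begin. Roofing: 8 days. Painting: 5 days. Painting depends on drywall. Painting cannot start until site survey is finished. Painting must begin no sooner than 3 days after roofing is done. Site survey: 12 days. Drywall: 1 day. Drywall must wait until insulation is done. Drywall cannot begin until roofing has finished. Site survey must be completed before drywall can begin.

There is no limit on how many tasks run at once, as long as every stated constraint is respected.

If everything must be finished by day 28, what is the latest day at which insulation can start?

Nothing follows painting; the deadline of day 28 is its only limit. It must start by 28 − 5 = day 23.
Drywall has to be done before painting (must start by day 23). That means finishing by day 23, i.e. starting by 23 − 1 = day 22.
Insulation feeds into drywall (must start by day 22); so insulation must finish by day 22 and therefore start by day 18.

18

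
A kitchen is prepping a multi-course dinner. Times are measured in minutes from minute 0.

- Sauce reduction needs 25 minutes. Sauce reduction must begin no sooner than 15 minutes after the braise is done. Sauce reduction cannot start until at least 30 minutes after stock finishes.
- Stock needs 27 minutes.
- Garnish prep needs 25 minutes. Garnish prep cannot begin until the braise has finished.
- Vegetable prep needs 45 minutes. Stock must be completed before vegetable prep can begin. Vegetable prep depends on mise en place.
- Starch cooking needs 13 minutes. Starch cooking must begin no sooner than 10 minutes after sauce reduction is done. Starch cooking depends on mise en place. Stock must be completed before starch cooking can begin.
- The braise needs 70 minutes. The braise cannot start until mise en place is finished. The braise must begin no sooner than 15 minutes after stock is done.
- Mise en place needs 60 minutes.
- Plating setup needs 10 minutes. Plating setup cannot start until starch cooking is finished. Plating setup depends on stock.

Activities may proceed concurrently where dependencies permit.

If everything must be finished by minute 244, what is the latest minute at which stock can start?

59

Plating setup must finish by minute 244; it takes 10 minutes, so it must start by 244 − 10 = minute 234.
Starch cooking must finish before plating setup (must start by minute 234). With a 13-minute duration, starch cooking must start by 234 − 13 = minute 221.
Sauce reduction has to be done before starch cooking (must start by minute 221, minus 10-minute gap → minute 211). That means finishing by minute 211, i.e. starting by 211 − 25 = minute 186.
Garnish prep has no dependents, so it just needs to finish by minute 244. Starting by 244 − 25 = minute 219 achieves that.
The braise has several dependents: sauce reduction (must start by minute 186, minus 15-minute gap → minute 171); garnish prep (must start by minute 219). The earliest of those limits is minute 171, so the braise must start by 171 − 70 = minute 101.
Vegetable prep must finish by minute 244; it takes 45 minutes, so it must start by 244 − 45 = minute 199.
Stock must finish in time for the braise (must start by minute 101, minus 15-minute gap → minute 86); vegetable prep (must start by minute 199); sauce reduction (must start by minute 186, minus 30-minute gap → minute 156); starch cooking (must start by minute 221); plating setup (must start by minute 234). The tightest is minute 86, so stock must start by 86 − 27 = minute 59.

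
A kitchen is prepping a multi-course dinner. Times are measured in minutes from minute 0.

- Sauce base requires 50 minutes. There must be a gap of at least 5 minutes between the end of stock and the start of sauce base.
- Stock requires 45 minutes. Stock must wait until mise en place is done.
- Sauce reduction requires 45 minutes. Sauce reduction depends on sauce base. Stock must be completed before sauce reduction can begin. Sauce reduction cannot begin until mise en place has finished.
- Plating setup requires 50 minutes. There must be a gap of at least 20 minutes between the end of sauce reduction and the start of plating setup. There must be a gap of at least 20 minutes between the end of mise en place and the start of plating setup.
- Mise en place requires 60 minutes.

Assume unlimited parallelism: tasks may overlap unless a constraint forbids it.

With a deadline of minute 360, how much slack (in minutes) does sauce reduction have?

Mise en place has no prerequisites, so it starts at minute 0 and finishes at minute 60.
After mise en place (finishes minute 60), stock can start at minute 60 and finishes at minute 105.
Sauce base waits on stock (finishes minute 105, plus 5-minute gap → minute 110), so it starts at minute 110 and finishes at 110 + 50 = minute 160.
Sauce reduction needs all of sauce base (finishes minute 160); stock (finishes minute 105); mise en place (finishes minute 60). That puts its earliest start at minute 160; it finishes at 160 + 45 = minute 205.

Working backward from the deadline:
Plating setup must finish by minute 360; it takes 50 minutes, so it must start by 360 − 50 = minute 310.
Sauce reduction has to be done before plating setup (must start by minute 310, minus 20-minute gap → minute 290). That means finishing by minute 290, i.e. starting by 290 − 45 = minute 245.
So sauce reduction can start as early as minute 160 and as late as minute 245, giving 245 − 160 = 85 minutes of slack.

85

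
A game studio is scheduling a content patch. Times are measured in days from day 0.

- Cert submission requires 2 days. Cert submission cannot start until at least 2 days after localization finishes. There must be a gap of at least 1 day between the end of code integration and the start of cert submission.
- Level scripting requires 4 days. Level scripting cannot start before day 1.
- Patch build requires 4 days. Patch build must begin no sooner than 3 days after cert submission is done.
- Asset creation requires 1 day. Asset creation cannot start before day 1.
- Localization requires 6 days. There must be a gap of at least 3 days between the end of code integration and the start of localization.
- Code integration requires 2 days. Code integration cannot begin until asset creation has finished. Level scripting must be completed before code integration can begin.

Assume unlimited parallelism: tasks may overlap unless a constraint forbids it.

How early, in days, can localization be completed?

Level scripting cannot begin until its own release at day 1. It runs from day 1 to 1 + 4 = day 5.
After its own release at day 1, asset creation can start at day 1 and finishes at day 2.
Code integration needs all of asset creation (finishes day 2); level scripting (finishes day 5). That puts its earliest start at day 5; it finishes at 5 + 2 = day 7.
Localization waits on code integration (finishes day 7, plus 3-day gap → day 10), so it starts at day 10 and finishes at 10 + 6 = day 16.

16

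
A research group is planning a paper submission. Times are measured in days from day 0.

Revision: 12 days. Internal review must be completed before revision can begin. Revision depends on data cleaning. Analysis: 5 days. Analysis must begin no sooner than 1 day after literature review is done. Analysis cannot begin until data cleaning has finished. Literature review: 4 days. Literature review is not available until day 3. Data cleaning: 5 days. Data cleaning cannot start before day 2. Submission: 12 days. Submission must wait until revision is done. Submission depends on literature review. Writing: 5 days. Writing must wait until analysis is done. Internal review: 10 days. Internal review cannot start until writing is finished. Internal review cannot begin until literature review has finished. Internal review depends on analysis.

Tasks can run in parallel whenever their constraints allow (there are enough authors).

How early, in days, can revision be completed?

40

Data cleaning cannot begin until its own release at day 2. It runs from day 2 to 2 + 5 = day 7.
Literature review cannot begin until its own release at day 3. It runs from day 3 to 3 + 4 = day 7.
Analysis cannot start until literature review (finishes day 7, plus 1-day gap → day 8); data cleaning (finishes day 7). The controlling bound is day 8, so analysis finishes at 8 + 5 = day 13.
Writing cannot begin until analysis (finishes day 13). It runs from day 13 to 13 + 5 = day 18.
Internal review has to wait for writing (finishes day 18); literature review (finishes day 7); analysis (finishes day 13). The latest of these is day 18, so internal review runs day 18 to 18 + 10 = day 28.
Revision has to wait for internal review (finishes day 28); data cleaning (finishes day 7). The latest of these is day 28, so revision runs day 28 to 28 + 12 = day 40.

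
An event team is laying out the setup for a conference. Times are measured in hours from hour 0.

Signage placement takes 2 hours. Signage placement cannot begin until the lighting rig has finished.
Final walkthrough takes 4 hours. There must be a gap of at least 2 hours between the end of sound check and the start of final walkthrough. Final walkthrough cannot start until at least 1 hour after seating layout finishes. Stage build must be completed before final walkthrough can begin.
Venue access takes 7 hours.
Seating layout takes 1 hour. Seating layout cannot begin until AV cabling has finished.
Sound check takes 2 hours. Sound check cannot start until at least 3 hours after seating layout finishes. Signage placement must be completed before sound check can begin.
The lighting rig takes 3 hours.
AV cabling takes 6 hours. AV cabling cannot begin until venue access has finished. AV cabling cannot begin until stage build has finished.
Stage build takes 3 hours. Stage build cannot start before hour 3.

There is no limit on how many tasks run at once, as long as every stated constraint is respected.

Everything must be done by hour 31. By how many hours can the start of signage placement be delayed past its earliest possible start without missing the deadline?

Nothing blocks the lighting rig, so it runs from hour 0 to hour 3.
Signage placement cannot begin until the lighting rig (finishes hour 3). It runs from hour 3 to 3 + 2 = hour 5.

Working backward from the deadline:
Nothing follows final walkthrough; the deadline of hour 31 is its only limit. It must start by 31 − 4 = hour 27.
Sound check has to be done before final walkthrough (must start by hour 27, minus 2-hour gap → hour 25). That means finishing by hour 25, i.e. starting by 25 − 2 = hour 23.
Signage placement must finish before sound check (must start by hour 23). With a 2-hour duration, signage placement must start by 23 − 2 = hour 21.
So signage placement can start as early as hour 3 and as late as hour 21, giving 21 − 3 = 18 hours of slack.

18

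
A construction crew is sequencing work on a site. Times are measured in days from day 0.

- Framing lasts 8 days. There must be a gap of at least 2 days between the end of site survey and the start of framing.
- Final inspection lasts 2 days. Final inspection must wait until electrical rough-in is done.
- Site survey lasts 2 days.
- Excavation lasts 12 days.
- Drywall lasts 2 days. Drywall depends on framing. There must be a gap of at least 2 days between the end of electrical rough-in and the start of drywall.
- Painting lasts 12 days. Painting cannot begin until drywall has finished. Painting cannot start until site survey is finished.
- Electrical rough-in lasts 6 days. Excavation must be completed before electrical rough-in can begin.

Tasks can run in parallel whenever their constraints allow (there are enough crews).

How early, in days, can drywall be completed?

Excavation can start immediately at day 0; it finishes at day 12.
Electrical rough-in waits on excavation (finishes day 12), so it starts at day 12 and finishes at 12 + 6 = day 18.
Site survey has no prerequisites, so it starts at day 0 and finishes at day 2.
Framing cannot begin until site survey (finishes day 2, plus 2-day gap → day 4). It runs from day 4 to 4 + 8 = day 12.
For drywall: framing (finishes day 12); electrical rough-in (finishes day 18, plus 2-day gap → day 20). Taking the maximum gives a start of day 20, and it finishes at 20 + 2 = day 22.

22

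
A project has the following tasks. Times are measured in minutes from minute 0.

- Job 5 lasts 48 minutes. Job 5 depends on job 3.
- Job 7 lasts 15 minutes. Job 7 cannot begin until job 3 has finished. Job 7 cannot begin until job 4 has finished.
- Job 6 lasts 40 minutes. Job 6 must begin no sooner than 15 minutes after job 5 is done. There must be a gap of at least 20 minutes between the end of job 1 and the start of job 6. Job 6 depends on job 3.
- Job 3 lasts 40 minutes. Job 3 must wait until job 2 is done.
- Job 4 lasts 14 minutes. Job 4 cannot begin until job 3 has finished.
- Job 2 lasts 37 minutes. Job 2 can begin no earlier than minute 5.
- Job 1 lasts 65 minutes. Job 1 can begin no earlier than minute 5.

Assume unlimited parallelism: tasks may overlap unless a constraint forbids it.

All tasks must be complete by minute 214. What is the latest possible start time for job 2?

Job 6 has no dependents, so it just needs to finish by minute 214. Starting by 214 − 40 = minute 174 achieves that.
Job 7 must finish by minute 214; it takes 15 minutes, so it must start by 214 − 15 = minute 199.
Since job 7 (must start by minute 199) depends on it, job 4 must finish by minute 199. Backing off its 14-minute duration gives a latest start of minute 185.
Job 5 feeds into job 6 (must start by minute 174, minus 15-minute gap → minute 159); so job 5 must finish by minute 159 and therefore start by minute 111.
For job 3: job 4 (must start by minute 185); job 5 (must start by minute 111); job 6 (must start by minute 174); job 7 (must start by minute 199). The most restrictive is minute 111; with a 40-minute duration, job 3 must start by minute 71.
Since job 3 (must start by minute 71) depends on it, job 2 must finish by minute 71. Backing off its 37-minute duration gives a latest start of minute 34.

34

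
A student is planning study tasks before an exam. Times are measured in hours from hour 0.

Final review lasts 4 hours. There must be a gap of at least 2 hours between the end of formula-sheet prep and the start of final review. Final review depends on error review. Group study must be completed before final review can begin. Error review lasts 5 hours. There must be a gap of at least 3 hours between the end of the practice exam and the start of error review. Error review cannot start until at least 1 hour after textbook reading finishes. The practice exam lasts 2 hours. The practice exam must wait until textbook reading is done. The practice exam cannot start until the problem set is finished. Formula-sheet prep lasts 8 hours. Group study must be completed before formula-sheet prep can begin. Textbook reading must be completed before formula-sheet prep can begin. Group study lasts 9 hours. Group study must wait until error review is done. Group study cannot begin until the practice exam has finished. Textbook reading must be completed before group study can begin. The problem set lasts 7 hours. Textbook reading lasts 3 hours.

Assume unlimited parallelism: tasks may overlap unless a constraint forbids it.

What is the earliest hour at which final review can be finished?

40

Nothing blocks the problem set, so it runs from hour 0 to hour 7.
Textbook reading has no prerequisites, so it starts at hour 0 and finishes at hour 3.
For the practice exam: textbook reading (finishes hour 3); the problem set (finishes hour 7). Taking the maximum gives a start of hour 7, and it finishes at 7 + 2 = hour 9.
Error review has to wait for the practice exam (finishes hour 9, plus 3-hour gap → hour 12); textbook reading (finishes hour 3, plus 1-hour gap → hour 4). The latest of these is hour 12, so error review runs hour 12 to 12 + 5 = hour 17.
Group study needs all of error review (finishes hour 17); the practice exam (finishes hour 9); textbook reading (finishes hour 3). That puts its earliest start at hour 17; it finishes at 17 + 9 = hour 26.
For formula-sheet prep: group study (finishes hour 26); textbook reading (finishes hour 3). Taking the maximum gives a start of hour 26, and it finishes at 26 + 8 = hour 34.
Final review cannot start until formula-sheet prep (finishes hour 34, plus 2-hour gap → hour 36); error review (finishes hour 17); group study (finishes hour 26). The controlling bound is hour 36, so final review finishes at 36 + 4 = hour 40.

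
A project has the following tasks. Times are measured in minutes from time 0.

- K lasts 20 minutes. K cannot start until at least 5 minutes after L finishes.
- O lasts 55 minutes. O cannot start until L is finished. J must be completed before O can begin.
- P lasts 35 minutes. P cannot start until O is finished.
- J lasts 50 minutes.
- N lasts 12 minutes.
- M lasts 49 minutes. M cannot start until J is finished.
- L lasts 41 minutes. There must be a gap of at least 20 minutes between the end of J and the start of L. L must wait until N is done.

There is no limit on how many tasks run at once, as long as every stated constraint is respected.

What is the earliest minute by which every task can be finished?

Nothing blocks N, so it runs from minute 0 to minute 12.
J has no prerequisites, so it starts at minute 0 and finishes at minute 50.
M waits on J (finishes minute 50), so it starts at minute 50 and finishes at 50 + 49 = minute 99.
L cannot start until J (finishes minute 50, plus 20-minute gap → minute 70); N (finishes minute 12). The controlling bound is minute 70, so L finishes at 70 + 41 = minute 111.
O has to wait for L (finishes minute 111); J (finishes minute 50). The latest of these is minute 111, so O runs minute 111 to 111 + 55 = minute 166.
P waits on O (finishes minute 166), so it starts at minute 166 and finishes at 166 + 35 = minute 201.
K waits on L (finishes minute 111, plus 5-minute gap → minute 116), so it starts at minute 116 and finishes at 116 + 20 = minute 136.
All tasks are finished once the last one completes. Finish times: J at 50, K at 136, L at 111, M at 99, N at 12, O at 166, P at 201. The latest is minute 201.

201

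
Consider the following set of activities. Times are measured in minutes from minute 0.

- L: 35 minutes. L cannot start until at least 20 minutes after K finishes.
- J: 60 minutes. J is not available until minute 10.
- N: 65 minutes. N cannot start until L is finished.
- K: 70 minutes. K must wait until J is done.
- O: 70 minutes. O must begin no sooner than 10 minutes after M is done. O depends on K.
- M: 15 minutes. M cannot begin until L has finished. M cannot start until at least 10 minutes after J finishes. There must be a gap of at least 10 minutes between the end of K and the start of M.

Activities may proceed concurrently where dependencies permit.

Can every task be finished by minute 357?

After its own release at minute 10, J can start at minute 10 and finishes at minute 70.
K cannot begin until J (finishes minute 70). It runs from minute 70 to 70 + 70 = minute 140.
L waits on K (finishes minute 140, plus 20-minute gap → minute 160), so it starts at minute 160 and finishes at 160 + 35 = minute 195.
After L (finishes minute 195), N can start at minute 195 and finishes at minute 260.
M cannot start until L (finishes minute 195); J (finishes minute 70, plus 10-minute gap → minute 80); K (finishes minute 140, plus 10-minute gap → minute 150). The controlling bound is minute 195, so M finishes at 195 + 15 = minute 210.
For O: M (finishes minute 210, plus 10-minute gap → minute 220); K (finishes minute 140). Taking the maximum gives a start of minute 220, and it finishes at 220 + 70 = minute 290.
Every task is finished by minute 290, which is no later than the deadline of 357, so the schedule is feasible.

Yes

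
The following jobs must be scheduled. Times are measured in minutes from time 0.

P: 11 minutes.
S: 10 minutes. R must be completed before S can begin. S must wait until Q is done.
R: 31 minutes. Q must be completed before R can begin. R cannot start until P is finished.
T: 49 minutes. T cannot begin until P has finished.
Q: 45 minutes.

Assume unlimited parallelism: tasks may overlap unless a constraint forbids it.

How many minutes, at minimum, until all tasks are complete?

86

Q has no prerequisites, so it starts at minute 0 and finishes at minute 45.
P has no prerequisites, so it starts at minute 0 and finishes at minute 11.
T cannot begin until P (finishes minute 11). It runs from minute 11 to 11 + 49 = minute 60.
R has to wait for Q (finishes minute 45); P (finishes minute 11). The latest of these is minute 45, so R runs minute 45 to 45 + 31 = minute 76.
S needs all of R (finishes minute 76); Q (finishes minute 45). That puts its earliest start at minute 76; it finishes at 76 + 10 = minute 86.
All tasks are finished once the last one completes. Finish times: P at 11, Q at 45, R at 76, S at 86, T at 60. The latest is minute 86.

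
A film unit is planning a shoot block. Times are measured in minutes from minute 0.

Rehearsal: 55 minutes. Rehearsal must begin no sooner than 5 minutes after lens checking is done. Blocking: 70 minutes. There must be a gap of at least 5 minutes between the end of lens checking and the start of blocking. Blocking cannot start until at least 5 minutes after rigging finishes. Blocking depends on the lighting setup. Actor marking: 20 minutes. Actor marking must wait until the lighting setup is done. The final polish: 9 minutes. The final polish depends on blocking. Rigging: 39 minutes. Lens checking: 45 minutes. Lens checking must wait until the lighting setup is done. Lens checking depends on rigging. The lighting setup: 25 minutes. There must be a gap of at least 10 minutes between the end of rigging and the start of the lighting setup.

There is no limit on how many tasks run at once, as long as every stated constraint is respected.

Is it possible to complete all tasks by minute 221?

Yes

Rigging can start immediately at minute 0; it finishes at minute 39.
The lighting setup waits on rigging (finishes minute 39, plus 10-minute gap → minute 49), so it starts at minute 49 and finishes at 49 + 25 = minute 74.
Actor marking waits on the lighting setup (finishes minute 74), so it starts at minute 74 and finishes at 74 + 20 = minute 94.
For lens checking: the lighting setup (finishes minute 74); rigging (finishes minute 39). Taking the maximum gives a start of minute 74, and it finishes at 74 + 45 = minute 119.
After lens checking (finishes minute 119, plus 5-minute gap → minute 124), rehearsal can start at minute 124 and finishes at minute 179.
For blocking: lens checking (finishes minute 119, plus 5-minute gap → minute 124); rigging (finishes minute 39, plus 5-minute gap → minute 44); the lighting setup (finishes minute 74). Taking the maximum gives a start of minute 124, and it finishes at 124 + 70 = minute 194.
The final polish waits on blocking (finishes minute 194), so it starts at minute 194 and finishes at 194 + 9 = minute 203.
Every task is finished by minute 203, which is no later than the deadline of 221, so the schedule is feasible.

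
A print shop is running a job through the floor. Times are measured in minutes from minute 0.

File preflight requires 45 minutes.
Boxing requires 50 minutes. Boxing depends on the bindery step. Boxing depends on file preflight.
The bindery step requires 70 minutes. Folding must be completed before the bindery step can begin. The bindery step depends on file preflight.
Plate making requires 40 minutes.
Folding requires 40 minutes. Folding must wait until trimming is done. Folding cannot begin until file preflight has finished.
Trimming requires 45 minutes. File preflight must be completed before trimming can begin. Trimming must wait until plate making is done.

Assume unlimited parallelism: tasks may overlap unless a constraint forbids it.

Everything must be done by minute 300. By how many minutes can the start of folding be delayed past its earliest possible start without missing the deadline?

Nothing blocks plate making, so it runs from minute 0 to minute 40.
File preflight can start immediately at minute 0; it finishes at minute 45.
Trimming cannot start until file preflight (finishes minute 45); plate making (finishes minute 40). The controlling bound is minute 45, so trimming finishes at 45 + 45 = minute 90.
For folding: trimming (finishes minute 90); file preflight (finishes minute 45). Taking the maximum gives a start of minute 90, and it finishes at 90 + 40 = minute 130.

Working backward from the deadline:
Boxing has no dependents, so it just needs to finish by minute 300. Starting by 300 − 50 = minute 250 achieves that.
The bindery step feeds into boxing (must start by minute 250); so the bindery step must finish by minute 250 and therefore start by minute 180.
Folding has to be done before the bindery step (must start by minute 180). That means finishing by minute 180, i.e. starting by 180 − 40 = minute 140.
So folding can start as early as minute 90 and as late as minute 140, giving 140 − 90 = 50 minutes of slack.

50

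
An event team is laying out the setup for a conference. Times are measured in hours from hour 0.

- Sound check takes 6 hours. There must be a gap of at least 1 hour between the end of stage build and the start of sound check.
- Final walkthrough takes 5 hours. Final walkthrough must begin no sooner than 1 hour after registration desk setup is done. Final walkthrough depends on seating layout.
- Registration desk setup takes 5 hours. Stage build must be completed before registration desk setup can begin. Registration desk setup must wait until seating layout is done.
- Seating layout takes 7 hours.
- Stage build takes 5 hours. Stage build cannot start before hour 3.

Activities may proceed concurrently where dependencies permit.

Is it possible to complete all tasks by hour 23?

Yes

Nothing blocks seating layout, so it runs from hour 0 to hour 7.
Stage build waits on its own release at hour 3, so it starts at hour 3 and finishes at 3 + 5 = hour 8.
Sound check waits on stage build (finishes hour 8, plus 1-hour gap → hour 9), so it starts at hour 9 and finishes at 9 + 6 = hour 15.
Registration desk setup cannot start until stage build (finishes hour 8); seating layout (finishes hour 7). The controlling bound is hour 8, so registration desk setup finishes at 8 + 5 = hour 13.
Final walkthrough cannot start until registration desk setup (finishes hour 13, plus 1-hour gap → hour 14); seating layout (finishes hour 7). The controlling bound is hour 14, so final walkthrough finishes at 14 + 5 = hour 19.
Every task is finished by hour 19, which is no later than the deadline of 23, so the schedule is feasible.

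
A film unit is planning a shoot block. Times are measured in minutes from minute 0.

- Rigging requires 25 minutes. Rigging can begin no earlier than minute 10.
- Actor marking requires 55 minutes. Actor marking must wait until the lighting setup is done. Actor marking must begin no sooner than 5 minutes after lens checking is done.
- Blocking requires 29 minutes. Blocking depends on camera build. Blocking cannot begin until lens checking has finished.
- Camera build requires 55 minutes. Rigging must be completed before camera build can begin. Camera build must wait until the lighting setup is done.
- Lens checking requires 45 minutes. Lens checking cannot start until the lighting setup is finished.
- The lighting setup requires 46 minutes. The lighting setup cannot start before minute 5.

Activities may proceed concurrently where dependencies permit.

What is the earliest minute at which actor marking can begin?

The lighting setup cannot begin until its own release at minute 5. It runs from minute 5 to 5 + 46 = minute 51.
Lens checking waits on the lighting setup (finishes minute 51), so it starts at minute 51 and finishes at 51 + 45 = minute 96.
Actor marking waits on the lighting setup (finishes minute 51); lens checking (finishes minute 96, plus 5-minute gap → minute 101). The latest of these is minute 101, which is the earliest actor marking can start.

101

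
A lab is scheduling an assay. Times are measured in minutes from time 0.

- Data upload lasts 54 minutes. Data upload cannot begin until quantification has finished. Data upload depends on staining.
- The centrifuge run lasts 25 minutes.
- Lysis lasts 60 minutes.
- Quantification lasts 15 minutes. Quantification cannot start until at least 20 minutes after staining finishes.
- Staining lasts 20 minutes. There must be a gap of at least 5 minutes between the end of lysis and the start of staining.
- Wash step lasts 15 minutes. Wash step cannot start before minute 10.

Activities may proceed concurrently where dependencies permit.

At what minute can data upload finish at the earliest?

Nothing blocks lysis, so it runs from minute 0 to minute 60.
Staining waits on lysis (finishes minute 60, plus 5-minute gap → minute 65), so it starts at minute 65 and finishes at 65 + 20 = minute 85.
Quantification waits on staining (finishes minute 85, plus 20-minute gap → minute 105), so it starts at minute 105 and finishes at 105 + 15 = minute 120.
Data upload has to wait for quantification (finishes minute 120); staining (finishes minute 85). The latest of these is minute 120, so data upload runs minute 120 to 120 + 54 = minute 174.

174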